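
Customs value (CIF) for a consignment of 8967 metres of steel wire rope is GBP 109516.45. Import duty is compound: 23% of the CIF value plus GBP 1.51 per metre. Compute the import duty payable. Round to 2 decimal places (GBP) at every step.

Ad valorem component: 109516.45 × 23% = 25188.78
Specific component: 8967 × 1.51 = 13540.17
Import duty = 25188.78 + 13540.17 = 38728.95

Import duty: GBP 38728.95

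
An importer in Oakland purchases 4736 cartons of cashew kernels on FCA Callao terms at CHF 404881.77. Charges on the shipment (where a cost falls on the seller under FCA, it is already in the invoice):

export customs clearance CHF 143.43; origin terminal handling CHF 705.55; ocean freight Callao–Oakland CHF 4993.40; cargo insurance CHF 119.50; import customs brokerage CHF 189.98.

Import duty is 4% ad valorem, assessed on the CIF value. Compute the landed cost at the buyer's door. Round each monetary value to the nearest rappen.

Total landed cost: CHF 427318.21

FCA: the seller delivers export-cleared goods to the carrier; the buyer bears costs from that point.
Already in the invoice (seller's account under FCA): export clearance — exclude.
CIF value = FCA price + origin terminal + freight + insurance = 404881.77 + 705.55 + 4993.40 + 119.50 = 410700.22
Import duty = 410700.22 × 4% = 16428.01
Buyer bears: origin terminal 705.55 + freight 4993.40 + insurance 119.50 + brokerage 189.98 + duty 16428.01 = 22436.44
Landed cost = invoice 404881.77 + 22436.44 = 427318.21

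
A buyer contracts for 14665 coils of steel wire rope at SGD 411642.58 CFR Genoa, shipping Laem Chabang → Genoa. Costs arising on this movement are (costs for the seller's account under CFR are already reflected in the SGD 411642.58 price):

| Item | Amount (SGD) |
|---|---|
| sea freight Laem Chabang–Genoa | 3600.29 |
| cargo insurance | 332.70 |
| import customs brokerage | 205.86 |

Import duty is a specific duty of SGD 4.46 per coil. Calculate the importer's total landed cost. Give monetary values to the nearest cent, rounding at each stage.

Total landed cost: SGD 477587.04

CFR: the seller pays costs through ocean freight to the destination port, but not insurance.
Already in the invoice (seller's account under CFR): freight — exclude.
CIF value = CFR price + insurance = 411642.58 + 332.70 = 411975.28
Import duty = 14665 × 4.46 = 65405.90
Buyer bears: insurance 332.70 + brokerage 205.86 + duty 65405.90 = 65944.46
Landed cost = invoice 411642.58 + 65944.46 = 477587.04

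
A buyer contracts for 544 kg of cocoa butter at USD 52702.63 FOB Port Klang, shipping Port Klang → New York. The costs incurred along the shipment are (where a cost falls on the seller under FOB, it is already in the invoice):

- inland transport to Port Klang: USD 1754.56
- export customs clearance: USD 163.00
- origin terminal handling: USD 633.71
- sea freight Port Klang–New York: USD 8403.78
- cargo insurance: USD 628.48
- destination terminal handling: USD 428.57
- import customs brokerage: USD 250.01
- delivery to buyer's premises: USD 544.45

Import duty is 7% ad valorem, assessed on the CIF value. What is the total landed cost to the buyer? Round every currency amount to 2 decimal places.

FOB: the seller bears costs until goods are on board at the origin port; the buyer bears freight, insurance and all costs thereafter.
Already in the invoice (seller's account under FOB): inland to port, export clearance, origin terminal — exclude.
CIF value = FOB price + freight + insurance = 52702.63 + 8403.78 + 628.48 = 61734.89
Import duty = 61734.89 × 7% = 4321.44
Buyer bears: freight 8403.78 + insurance 628.48 + destination terminal 428.57 + brokerage 250.01 + delivery 544.45 + duty 4321.44 = 14576.73
Landed cost = invoice 52702.63 + 14576.73 = 67279.36

Total landed cost: USD 67279.36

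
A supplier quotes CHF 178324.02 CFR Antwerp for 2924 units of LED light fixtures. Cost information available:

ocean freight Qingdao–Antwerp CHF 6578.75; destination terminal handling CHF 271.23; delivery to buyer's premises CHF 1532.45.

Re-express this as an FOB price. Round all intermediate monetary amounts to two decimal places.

FOB price: CHF 171745.27

Not relevant to the conversion: delivery, destination terminal — on the buyer under both terms; not part of either seller's price.
From CFR to FOB, the seller no longer bears: freight.
FOB price = 178324.02 − 6578.75 = 171745.27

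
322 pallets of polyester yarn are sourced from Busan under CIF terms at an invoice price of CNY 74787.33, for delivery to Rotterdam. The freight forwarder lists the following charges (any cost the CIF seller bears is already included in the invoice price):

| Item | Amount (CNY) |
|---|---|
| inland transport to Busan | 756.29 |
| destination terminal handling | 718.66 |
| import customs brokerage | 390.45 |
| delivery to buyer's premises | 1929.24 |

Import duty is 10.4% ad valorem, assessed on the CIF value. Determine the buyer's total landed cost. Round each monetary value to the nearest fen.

CIF: the seller pays costs through ocean freight and marine insurance to the destination port.
Already in the invoice (seller's account under CIF): inland to port — exclude.
The CIF price already equals the CIF value: 74787.33
Import duty = 74787.33 × 10.4% = 7777.88
Buyer bears: destination terminal 718.66 + brokerage 390.45 + delivery 1929.24 + duty 7777.88 = 10816.23
Landed cost = invoice 74787.33 + 10816.23 = 85603.56

Total landed cost: CNY 85603.56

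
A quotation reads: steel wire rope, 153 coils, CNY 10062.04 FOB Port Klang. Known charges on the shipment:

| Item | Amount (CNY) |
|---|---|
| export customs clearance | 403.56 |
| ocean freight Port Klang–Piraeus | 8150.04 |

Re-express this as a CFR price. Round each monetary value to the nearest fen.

Not relevant to the conversion: export clearance — on the seller under both FOB and CFR; already in the FOB price and stays in the CFR price.
From FOB to CFR, the seller additionally bears: freight.
CFR price = 10062.04 + 8150.04 = 18212.08

CFR price: CNY 18212.08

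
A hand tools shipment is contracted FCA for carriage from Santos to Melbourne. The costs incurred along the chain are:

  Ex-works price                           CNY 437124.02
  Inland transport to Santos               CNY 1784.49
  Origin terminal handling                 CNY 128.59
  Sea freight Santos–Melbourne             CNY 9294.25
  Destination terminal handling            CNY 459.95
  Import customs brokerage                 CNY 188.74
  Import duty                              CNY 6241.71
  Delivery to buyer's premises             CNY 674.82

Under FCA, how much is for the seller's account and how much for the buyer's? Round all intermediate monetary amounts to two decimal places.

FCA: the seller delivers export-cleared goods to the carrier; the buyer bears costs from that point.
Seller's account: goods 437124.02 + inland to port 1784.49 = 438908.51
Buyer's account: origin terminal 128.59 + freight 9294.25 + destination terminal 459.95 + brokerage 188.74 + duty 6241.71 + delivery 674.82 = 16988.06

Seller: CNY 438908.51; buyer: CNY 16988.06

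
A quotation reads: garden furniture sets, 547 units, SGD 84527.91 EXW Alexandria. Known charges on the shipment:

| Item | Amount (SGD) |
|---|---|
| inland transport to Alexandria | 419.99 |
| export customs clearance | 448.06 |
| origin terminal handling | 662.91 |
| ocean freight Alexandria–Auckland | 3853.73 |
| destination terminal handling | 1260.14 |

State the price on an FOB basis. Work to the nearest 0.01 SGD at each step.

Not relevant to the conversion: freight, destination terminal — on the buyer under both terms; not part of either seller's price.
From EXW to FOB, the seller additionally bears: inland to port, export clearance, origin terminal.
FOB price = 84527.91 + 419.99 + 448.06 + 662.91 = 86058.87

FOB price: SGD 86058.87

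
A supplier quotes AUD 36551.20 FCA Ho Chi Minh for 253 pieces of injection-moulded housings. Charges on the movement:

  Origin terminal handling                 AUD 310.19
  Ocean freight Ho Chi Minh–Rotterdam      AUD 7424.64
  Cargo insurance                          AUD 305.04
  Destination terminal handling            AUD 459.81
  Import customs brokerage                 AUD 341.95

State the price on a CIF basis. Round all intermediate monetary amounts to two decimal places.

CIF price: AUD 44591.07

Not relevant to the conversion: destination terminal, brokerage — on the buyer under both terms; not part of either seller's price.
From FCA to CIF, the seller additionally bears: origin terminal, freight, insurance.
CIF price = 36551.20 + 310.19 + 7424.64 + 305.04 = 44591.07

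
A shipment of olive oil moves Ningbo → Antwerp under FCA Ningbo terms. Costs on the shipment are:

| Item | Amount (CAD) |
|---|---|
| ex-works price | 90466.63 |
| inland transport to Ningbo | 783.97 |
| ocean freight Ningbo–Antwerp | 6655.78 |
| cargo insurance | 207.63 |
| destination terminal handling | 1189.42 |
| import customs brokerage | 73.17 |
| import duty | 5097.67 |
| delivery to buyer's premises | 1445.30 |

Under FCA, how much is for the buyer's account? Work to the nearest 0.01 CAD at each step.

FCA: the seller delivers export-cleared goods to the carrier; the buyer bears costs from that point.
Seller's account: goods 90466.63 + inland to port 783.97 = 91250.60
Buyer's account: freight 6655.78 + insurance 207.63 + destination terminal 1189.42 + brokerage 73.17 + duty 5097.67 + delivery 1445.30 = 14668.97

Buyer's account: CAD 14668.97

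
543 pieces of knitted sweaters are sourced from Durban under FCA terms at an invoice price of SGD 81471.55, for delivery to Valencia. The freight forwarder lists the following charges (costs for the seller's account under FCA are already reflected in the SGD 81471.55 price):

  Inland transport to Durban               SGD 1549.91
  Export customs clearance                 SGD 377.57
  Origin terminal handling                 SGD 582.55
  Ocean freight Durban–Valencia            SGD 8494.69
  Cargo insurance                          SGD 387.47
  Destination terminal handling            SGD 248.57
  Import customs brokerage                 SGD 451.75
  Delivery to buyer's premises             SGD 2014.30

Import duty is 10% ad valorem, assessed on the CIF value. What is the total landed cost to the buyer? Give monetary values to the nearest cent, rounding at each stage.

FCA: the seller delivers export-cleared goods to the carrier; the buyer bears costs from that point.
Already in the invoice (seller's account under FCA): inland to port, export clearance — exclude.
CIF value = FCA price + origin terminal + freight + insurance = 81471.55 + 582.55 + 8494.69 + 387.47 = 90936.26
Import duty = 90936.26 × 10% = 9093.63
Buyer bears: origin terminal 582.55 + freight 8494.69 + insurance 387.47 + destination terminal 248.57 + brokerage 451.75 + delivery 2014.30 + duty 9093.63 = 21272.96
Landed cost = invoice 81471.55 + 21272.96 = 102744.51

Total landed cost: SGD 102744.51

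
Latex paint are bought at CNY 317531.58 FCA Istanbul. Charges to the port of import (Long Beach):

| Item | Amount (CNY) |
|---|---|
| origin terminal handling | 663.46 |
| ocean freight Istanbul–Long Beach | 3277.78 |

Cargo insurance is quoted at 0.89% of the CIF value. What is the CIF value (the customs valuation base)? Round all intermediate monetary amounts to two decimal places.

CIF value: CNY 324359.62

Let C be the CIF value. C = FCA price + pre-shipment costs + freight + 0.89% × C
C − 0.89% × C = 317531.58 + 663.46 + 3277.78
0.9911 × C = 321472.82
C = 321472.82 / 0.9911 = 324359.62
Insurance premium = 0.89% × 324359.62 = 2886.80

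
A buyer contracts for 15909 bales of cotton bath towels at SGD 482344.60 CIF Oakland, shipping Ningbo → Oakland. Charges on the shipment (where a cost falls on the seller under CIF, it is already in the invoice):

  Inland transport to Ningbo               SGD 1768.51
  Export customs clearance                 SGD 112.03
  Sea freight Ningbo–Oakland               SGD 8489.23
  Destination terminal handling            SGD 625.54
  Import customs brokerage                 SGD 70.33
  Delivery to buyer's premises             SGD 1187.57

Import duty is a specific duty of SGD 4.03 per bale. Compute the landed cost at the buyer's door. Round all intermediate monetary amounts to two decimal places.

CIF: the seller pays costs through ocean freight and marine insurance to the destination port.
Already in the invoice (seller's account under CIF): inland to port, export clearance, freight — exclude.
The CIF price already equals the CIF value: 482344.60
Import duty = 15909 × 4.03 = 64113.27
Buyer bears: destination terminal 625.54 + brokerage 70.33 + delivery 1187.57 + duty 64113.27 = 65996.71
Landed cost = invoice 482344.60 + 65996.71 = 548341.31

Total landed cost: SGD 548341.31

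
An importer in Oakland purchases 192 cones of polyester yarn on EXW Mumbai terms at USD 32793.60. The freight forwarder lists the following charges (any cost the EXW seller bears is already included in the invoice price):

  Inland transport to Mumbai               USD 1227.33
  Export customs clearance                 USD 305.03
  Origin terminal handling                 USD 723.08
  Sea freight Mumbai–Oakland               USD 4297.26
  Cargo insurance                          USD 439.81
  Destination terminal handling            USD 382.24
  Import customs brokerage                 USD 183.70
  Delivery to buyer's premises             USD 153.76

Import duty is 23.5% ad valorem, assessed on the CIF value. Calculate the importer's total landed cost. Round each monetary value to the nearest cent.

Total landed cost: USD 49855.55

EXW: the seller makes goods available at their premises; the buyer bears all onward costs.
CIF value = EXW price + inland to port + export clearance + origin terminal + freight + insurance = 32793.60 + 1227.33 + 305.03 + 723.08 + 4297.26 + 439.81 = 39786.11
Import duty = 39786.11 × 23.5% = 9349.74
Buyer bears: inland to port 1227.33 + export clearance 305.03 + origin terminal 723.08 + freight 4297.26 + insurance 439.81 + destination terminal 382.24 + brokerage 183.70 + delivery 153.76 + duty 9349.74 = 17061.95
Landed cost = invoice 32793.60 + 17061.95 = 49855.55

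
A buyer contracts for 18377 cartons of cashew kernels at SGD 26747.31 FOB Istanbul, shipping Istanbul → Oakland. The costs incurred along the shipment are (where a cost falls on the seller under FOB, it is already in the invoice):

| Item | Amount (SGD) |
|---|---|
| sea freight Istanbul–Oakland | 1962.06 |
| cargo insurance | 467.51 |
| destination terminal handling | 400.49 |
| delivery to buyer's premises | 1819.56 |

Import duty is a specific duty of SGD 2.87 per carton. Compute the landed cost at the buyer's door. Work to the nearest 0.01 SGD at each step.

Total landed cost: SGD 84138.92

FOB: the seller bears costs until goods are on board at the origin port; the buyer bears freight, insurance and all costs thereafter.
CIF value = FOB price + freight + insurance = 26747.31 + 1962.06 + 467.51 = 29176.88
Import duty = 18377 × 2.87 = 52741.99
Buyer bears: freight 1962.06 + insurance 467.51 + destination terminal 400.49 + delivery 1819.56 + duty 52741.99 = 57391.61
Landed cost = invoice 26747.31 + 57391.61 = 84138.92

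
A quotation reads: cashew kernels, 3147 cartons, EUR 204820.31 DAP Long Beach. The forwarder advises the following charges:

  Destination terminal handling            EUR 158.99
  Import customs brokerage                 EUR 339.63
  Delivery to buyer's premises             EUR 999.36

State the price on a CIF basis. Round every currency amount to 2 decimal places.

CIF price: EUR 203661.96

Not relevant to the conversion: brokerage — on the buyer under both terms; not part of either seller's price.
From DAP to CIF, the seller no longer bears: destination terminal, delivery.
CIF price = 204820.31 − 158.99 − 999.36 = 203661.96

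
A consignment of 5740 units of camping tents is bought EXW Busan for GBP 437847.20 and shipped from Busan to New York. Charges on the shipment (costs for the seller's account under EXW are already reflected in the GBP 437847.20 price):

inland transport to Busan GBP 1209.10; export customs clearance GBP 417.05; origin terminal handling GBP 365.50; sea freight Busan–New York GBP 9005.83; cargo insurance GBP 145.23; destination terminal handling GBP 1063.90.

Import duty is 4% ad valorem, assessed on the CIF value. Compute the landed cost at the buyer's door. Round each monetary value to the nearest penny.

EXW: the seller makes goods available at their premises; the buyer bears all onward costs.
CIF value = EXW price + inland to port + export clearance + origin terminal + freight + insurance = 437847.20 + 1209.10 + 417.05 + 365.50 + 9005.83 + 145.23 = 448989.91
Import duty = 448989.91 × 4% = 17959.60
Buyer bears: inland to port 1209.10 + export clearance 417.05 + origin terminal 365.50 + freight 9005.83 + insurance 145.23 + destination terminal 1063.90 + duty 17959.60 = 30166.21
Landed cost = invoice 437847.20 + 30166.21 = 468013.41

Total landed cost: GBP 468013.41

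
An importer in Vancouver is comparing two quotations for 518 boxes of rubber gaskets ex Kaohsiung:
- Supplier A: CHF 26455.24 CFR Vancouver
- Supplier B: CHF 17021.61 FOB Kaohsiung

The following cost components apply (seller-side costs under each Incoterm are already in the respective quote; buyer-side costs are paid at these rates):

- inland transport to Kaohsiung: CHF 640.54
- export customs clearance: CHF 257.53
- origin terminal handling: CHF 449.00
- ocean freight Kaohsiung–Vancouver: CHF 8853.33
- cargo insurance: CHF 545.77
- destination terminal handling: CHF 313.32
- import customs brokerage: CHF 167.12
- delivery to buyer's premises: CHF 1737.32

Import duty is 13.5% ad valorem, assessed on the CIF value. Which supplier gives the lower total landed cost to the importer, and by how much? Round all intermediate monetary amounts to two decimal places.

Supplier A (CFR):
CIF value = CFR price + insurance = 26455.24 + 545.77 = 27001.01
Import duty = 27001.01 × 13.5% = 3645.14
Buyer bears (A): 545.77 + 313.32 + 167.12 + 1737.32 = 2763.53
Landed cost (A) = invoice 26455.24 + 2763.53 + duty 3645.14 = 32863.91
Supplier B (FOB):
CIF value = FOB price + freight + insurance = 17021.61 + 8853.33 + 545.77 = 26420.71
Import duty = 26420.71 × 13.5% = 3566.80
Buyer bears (B): 8853.33 + 545.77 + 313.32 + 167.12 + 1737.32 = 11616.86
Landed cost (B) = invoice 17021.61 + 11616.86 + duty 3566.80 = 32205.27
Difference = |32863.91 − 32205.27| = 658.64

Supplier B is cheaper by CHF 658.64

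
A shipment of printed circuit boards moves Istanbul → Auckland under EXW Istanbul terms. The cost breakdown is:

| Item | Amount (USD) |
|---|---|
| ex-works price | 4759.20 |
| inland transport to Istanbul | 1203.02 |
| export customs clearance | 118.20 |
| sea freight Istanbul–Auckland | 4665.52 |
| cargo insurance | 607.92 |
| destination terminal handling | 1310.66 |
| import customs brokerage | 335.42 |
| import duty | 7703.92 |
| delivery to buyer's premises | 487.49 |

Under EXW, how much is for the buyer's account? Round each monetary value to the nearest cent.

EXW: the seller makes goods available at their premises; the buyer bears all onward costs.
Seller's account: goods 4759.20 = 4759.20
Buyer's account: inland to port 1203.02 + export clearance 118.20 + freight 4665.52 + insurance 607.92 + destination terminal 1310.66 + brokerage 335.42 + duty 7703.92 + delivery 487.49 = 16432.15

Buyer's account: USD 16432.15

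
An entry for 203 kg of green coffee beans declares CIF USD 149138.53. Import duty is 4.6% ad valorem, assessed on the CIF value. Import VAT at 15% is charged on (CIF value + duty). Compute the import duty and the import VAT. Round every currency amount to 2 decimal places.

Import duty = 149138.53 × 4.6% = 6860.37
VAT base = CIF + duty = 149138.53 + 6860.37 = 155998.90
Import VAT = 155998.90 × 15% = 23399.84

Import duty: USD 6860.37; import VAT: USD 23399.84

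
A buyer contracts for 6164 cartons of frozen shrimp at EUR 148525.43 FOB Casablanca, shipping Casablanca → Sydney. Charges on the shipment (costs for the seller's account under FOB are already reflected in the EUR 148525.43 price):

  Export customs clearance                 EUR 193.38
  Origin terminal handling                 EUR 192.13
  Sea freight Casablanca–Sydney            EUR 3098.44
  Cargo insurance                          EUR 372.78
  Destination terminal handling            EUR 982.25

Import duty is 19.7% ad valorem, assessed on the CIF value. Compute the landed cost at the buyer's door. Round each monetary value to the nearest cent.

FOB: the seller bears costs until goods are on board at the origin port; the buyer bears freight, insurance and all costs thereafter.
Already in the invoice (seller's account under FOB): export clearance, origin terminal — exclude.
CIF value = FOB price + freight + insurance = 148525.43 + 3098.44 + 372.78 = 151996.65
Import duty = 151996.65 × 19.7% = 29943.34
Buyer bears: freight 3098.44 + insurance 372.78 + destination terminal 982.25 + duty 29943.34 = 34396.81
Landed cost = invoice 148525.43 + 34396.81 = 182922.24

Total landed cost: EUR 182922.24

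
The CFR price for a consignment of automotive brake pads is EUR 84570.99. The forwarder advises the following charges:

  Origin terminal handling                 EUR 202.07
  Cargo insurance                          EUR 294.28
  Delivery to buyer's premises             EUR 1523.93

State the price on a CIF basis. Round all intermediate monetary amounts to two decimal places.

CIF price: EUR 84865.27

Not relevant to the conversion: origin terminal — on the seller under both CFR and CIF; already in the CFR price and stays in the CIF price. delivery — on the buyer under both terms; not part of either seller's price.
From CFR to CIF, the seller additionally bears: insurance.
CIF price = 84570.99 + 294.28 = 84865.27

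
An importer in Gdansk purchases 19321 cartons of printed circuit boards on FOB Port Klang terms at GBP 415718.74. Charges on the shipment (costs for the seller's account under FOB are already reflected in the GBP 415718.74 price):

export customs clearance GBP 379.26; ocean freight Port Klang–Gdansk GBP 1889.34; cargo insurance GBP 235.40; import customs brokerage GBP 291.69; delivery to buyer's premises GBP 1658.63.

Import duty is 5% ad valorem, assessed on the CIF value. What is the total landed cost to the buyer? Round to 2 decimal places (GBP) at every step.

Total landed cost: GBP 440685.97

FOB: the seller bears costs until goods are on board at the origin port; the buyer bears freight, insurance and all costs thereafter.
Already in the invoice (seller's account under FOB): export clearance — exclude.
CIF value = FOB price + freight + insurance = 415718.74 + 1889.34 + 235.40 = 417843.48
Import duty = 417843.48 × 5% = 20892.17
Buyer bears: freight 1889.34 + insurance 235.40 + brokerage 291.69 + delivery 1658.63 + duty 20892.17 = 24967.23
Landed cost = invoice 415718.74 + 24967.23 = 440685.97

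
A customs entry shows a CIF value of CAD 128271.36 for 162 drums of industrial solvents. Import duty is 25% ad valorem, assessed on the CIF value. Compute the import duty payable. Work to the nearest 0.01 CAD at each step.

Import duty = 128271.36 × 25% = 32067.84

Import duty: CAD 32067.84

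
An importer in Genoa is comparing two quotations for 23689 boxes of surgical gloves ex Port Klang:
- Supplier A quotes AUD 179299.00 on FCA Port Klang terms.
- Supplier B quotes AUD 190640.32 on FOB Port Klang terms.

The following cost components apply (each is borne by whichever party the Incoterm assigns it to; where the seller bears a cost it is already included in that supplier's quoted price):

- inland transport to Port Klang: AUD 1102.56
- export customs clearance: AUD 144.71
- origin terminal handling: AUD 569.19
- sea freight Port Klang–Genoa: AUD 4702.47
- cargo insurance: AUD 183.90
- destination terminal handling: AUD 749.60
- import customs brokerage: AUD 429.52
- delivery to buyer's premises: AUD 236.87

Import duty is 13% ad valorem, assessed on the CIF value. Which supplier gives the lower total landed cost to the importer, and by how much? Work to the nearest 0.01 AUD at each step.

Supplier A is cheaper by AUD 12172.51

Supplier A (FCA):
CIF value = FCA price + origin terminal + freight + insurance = 179299.00 + 569.19 + 4702.47 + 183.90 = 184754.56
Import duty = 184754.56 × 13% = 24018.09
Buyer bears (A): 569.19 + 4702.47 + 183.90 + 749.60 + 429.52 + 236.87 = 6871.55
Landed cost (A) = invoice 179299.00 + 6871.55 + duty 24018.09 = 210188.64
Supplier B (FOB):
CIF value = FOB price + freight + insurance = 190640.32 + 4702.47 + 183.90 = 195526.69
Import duty = 195526.69 × 13% = 25418.47
Buyer bears (B): 4702.47 + 183.90 + 749.60 + 429.52 + 236.87 = 6302.36
Landed cost (B) = invoice 190640.32 + 6302.36 + duty 25418.47 = 222361.15
Difference = |210188.64 − 222361.15| = 12172.51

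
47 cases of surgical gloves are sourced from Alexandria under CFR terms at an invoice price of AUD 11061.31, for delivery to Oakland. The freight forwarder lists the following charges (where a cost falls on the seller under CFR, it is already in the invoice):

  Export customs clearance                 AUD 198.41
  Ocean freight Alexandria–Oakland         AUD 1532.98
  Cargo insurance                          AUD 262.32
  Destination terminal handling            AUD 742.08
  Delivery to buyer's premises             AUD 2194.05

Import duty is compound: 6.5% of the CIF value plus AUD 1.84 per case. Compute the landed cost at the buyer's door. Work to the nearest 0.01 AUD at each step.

Total landed cost: AUD 15082.28

CFR: the seller pays costs through ocean freight to the destination port, but not insurance.
Already in the invoice (seller's account under CFR): export clearance, freight — exclude.
CIF value = CFR price + insurance = 11061.31 + 262.32 = 11323.63
Ad valorem component: 11323.63 × 6.5% = 736.04
Specific component: 47 × 1.84 = 86.48
Import duty = 736.04 + 86.48 = 822.52
Buyer bears: insurance 262.32 + destination terminal 742.08 + delivery 2194.05 + duty 822.52 = 4020.97
Landed cost = invoice 11061.31 + 4020.97 = 15082.28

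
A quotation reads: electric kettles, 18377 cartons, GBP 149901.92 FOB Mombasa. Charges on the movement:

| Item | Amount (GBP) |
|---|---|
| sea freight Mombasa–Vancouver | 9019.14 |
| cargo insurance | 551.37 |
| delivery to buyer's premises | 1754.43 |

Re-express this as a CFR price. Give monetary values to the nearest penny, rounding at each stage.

CFR price: GBP 158921.06

Not relevant to the conversion: insurance, delivery — on the buyer under both terms; not part of either seller's price.
From FOB to CFR, the seller additionally bears: freight.
CFR price = 149901.92 + 9019.14 = 158921.06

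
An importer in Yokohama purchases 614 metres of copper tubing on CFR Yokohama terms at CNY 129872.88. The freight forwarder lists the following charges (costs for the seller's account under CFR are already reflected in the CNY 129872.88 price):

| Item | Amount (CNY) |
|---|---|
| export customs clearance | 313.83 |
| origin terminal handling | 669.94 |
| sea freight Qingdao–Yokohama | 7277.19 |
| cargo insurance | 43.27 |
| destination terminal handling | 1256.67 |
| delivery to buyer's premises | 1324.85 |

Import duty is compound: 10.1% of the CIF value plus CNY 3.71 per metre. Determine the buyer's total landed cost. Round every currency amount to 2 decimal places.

Total landed cost: CNY 147897.14

CFR: the seller pays costs through ocean freight to the destination port, but not insurance.
Already in the invoice (seller's account under CFR): export clearance, origin terminal, freight — exclude.
CIF value = CFR price + insurance = 129872.88 + 43.27 = 129916.15
Ad valorem component: 129916.15 × 10.1% = 13121.53
Specific component: 614 × 3.71 = 2277.94
Import duty = 13121.53 + 2277.94 = 15399.47
Buyer bears: insurance 43.27 + destination terminal 1256.67 + delivery 1324.85 + duty 15399.47 = 18024.26
Landed cost = invoice 129872.88 + 18024.26 = 147897.14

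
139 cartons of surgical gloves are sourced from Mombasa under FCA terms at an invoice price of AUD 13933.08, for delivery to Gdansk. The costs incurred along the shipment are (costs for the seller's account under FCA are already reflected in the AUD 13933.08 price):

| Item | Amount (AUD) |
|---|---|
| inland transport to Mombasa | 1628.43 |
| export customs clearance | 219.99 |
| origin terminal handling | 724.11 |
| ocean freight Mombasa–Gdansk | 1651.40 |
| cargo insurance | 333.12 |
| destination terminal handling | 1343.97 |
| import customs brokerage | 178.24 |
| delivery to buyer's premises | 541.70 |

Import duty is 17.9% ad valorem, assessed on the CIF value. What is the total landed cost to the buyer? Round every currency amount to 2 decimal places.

Total landed cost: AUD 21684.49

FCA: the seller delivers export-cleared goods to the carrier; the buyer bears costs from that point.
Already in the invoice (seller's account under FCA): inland to port, export clearance — exclude.
CIF value = FCA price + origin terminal + freight + insurance = 13933.08 + 724.11 + 1651.40 + 333.12 = 16641.71
Import duty = 16641.71 × 17.9% = 2978.87
Buyer bears: origin terminal 724.11 + freight 1651.40 + insurance 333.12 + destination terminal 1343.97 + brokerage 178.24 + delivery 541.70 + duty 2978.87 = 7751.41
Landed cost = invoice 13933.08 + 7751.41 = 21684.49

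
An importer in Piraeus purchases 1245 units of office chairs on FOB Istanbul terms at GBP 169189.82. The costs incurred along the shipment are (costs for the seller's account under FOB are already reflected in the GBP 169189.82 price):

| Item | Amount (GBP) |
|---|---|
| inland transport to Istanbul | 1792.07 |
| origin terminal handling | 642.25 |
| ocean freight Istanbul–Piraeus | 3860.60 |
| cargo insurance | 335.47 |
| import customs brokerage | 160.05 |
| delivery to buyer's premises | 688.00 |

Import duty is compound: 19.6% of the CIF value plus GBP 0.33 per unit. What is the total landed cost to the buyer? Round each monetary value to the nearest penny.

FOB: the seller bears costs until goods are on board at the origin port; the buyer bears freight, insurance and all costs thereafter.
Already in the invoice (seller's account under FOB): inland to port, origin terminal — exclude.
CIF value = FOB price + freight + insurance = 169189.82 + 3860.60 + 335.47 = 173385.89
Ad valorem component: 173385.89 × 19.6% = 33983.63
Specific component: 1245 × 0.33 = 410.85
Import duty = 33983.63 + 410.85 = 34394.48
Buyer bears: freight 3860.60 + insurance 335.47 + brokerage 160.05 + delivery 688.00 + duty 34394.48 = 39438.60
Landed cost = invoice 169189.82 + 39438.60 = 208628.42

Total landed cost: GBP 208628.42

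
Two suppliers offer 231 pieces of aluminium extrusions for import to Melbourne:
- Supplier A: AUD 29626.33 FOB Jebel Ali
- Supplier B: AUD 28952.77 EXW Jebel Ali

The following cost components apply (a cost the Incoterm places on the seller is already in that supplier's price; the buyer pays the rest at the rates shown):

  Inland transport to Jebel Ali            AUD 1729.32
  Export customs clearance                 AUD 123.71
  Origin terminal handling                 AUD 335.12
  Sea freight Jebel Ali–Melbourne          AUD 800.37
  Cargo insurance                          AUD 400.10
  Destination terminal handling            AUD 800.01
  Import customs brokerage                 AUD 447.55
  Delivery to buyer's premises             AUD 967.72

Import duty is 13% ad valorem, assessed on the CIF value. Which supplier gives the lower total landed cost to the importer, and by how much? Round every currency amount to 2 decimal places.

Supplier A is cheaper by AUD 1711.49

Supplier A (FOB):
CIF value = FOB price + freight + insurance = 29626.33 + 800.37 + 400.10 = 30826.80
Import duty = 30826.80 × 13% = 4007.48
Buyer bears (A): 800.37 + 400.10 + 800.01 + 447.55 + 967.72 = 3415.75
Landed cost (A) = invoice 29626.33 + 3415.75 + duty 4007.48 = 37049.56
Supplier B (EXW):
CIF value = EXW price + inland to port + export clearance + origin terminal + freight + insurance = 28952.77 + 1729.32 + 123.71 + 335.12 + 800.37 + 400.10 = 32341.39
Import duty = 32341.39 × 13% = 4204.38
Buyer bears (B): 1729.32 + 123.71 + 335.12 + 800.37 + 400.10 + 800.01 + 447.55 + 967.72 = 5603.90
Landed cost (B) = invoice 28952.77 + 5603.90 + duty 4204.38 = 38761.05
Difference = |37049.56 − 38761.05| = 1711.49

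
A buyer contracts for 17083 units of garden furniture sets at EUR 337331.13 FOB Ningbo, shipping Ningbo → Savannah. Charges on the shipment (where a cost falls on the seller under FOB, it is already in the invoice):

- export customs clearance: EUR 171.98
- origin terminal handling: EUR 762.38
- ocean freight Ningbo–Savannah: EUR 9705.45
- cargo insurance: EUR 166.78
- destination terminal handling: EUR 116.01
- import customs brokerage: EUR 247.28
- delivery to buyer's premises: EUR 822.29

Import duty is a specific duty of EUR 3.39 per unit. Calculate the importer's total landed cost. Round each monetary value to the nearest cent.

FOB: the seller bears costs until goods are on board at the origin port; the buyer bears freight, insurance and all costs thereafter.
Already in the invoice (seller's account under FOB): export clearance, origin terminal — exclude.
CIF value = FOB price + freight + insurance = 337331.13 + 9705.45 + 166.78 = 347203.36
Import duty = 17083 × 3.39 = 57911.37
Buyer bears: freight 9705.45 + insurance 166.78 + destination terminal 116.01 + brokerage 247.28 + delivery 822.29 + duty 57911.37 = 68969.18
Landed cost = invoice 337331.13 + 68969.18 = 406300.31

Total landed cost: EUR 406300.31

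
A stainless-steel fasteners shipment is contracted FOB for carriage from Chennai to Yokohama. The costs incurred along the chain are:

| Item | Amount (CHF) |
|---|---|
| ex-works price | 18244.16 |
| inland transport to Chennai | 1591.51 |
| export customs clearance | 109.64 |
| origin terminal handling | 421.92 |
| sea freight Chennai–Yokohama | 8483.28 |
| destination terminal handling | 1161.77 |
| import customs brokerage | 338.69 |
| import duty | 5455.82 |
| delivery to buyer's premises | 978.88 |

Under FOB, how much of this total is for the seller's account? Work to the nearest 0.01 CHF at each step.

Seller's account: CHF 20367.23

FOB: the seller bears costs until goods are on board at the origin port; the buyer bears freight, insurance and all costs thereafter.
Seller's account: goods 18244.16 + inland to port 1591.51 + export clearance 109.64 + origin terminal 421.92 = 20367.23
Buyer's account: freight 8483.28 + destination terminal 1161.77 + brokerage 338.69 + duty 5455.82 + delivery 978.88 = 16418.44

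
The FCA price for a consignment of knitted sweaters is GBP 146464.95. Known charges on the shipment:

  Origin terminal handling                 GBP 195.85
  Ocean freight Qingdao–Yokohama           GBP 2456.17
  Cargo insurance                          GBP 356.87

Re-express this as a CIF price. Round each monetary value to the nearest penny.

CIF price: GBP 149473.84

From FCA to CIF, the seller additionally bears: origin terminal, freight, insurance.
CIF price = 146464.95 + 195.85 + 2456.17 + 356.87 = 149473.84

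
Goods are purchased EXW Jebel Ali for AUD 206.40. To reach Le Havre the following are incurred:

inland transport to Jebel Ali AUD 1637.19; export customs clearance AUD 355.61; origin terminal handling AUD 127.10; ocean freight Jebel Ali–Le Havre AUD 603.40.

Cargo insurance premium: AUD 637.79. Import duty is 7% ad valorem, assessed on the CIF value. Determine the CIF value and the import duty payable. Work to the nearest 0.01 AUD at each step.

CIF value: AUD 3567.49; import duty: AUD 249.72

CIF = EXW price + pre-shipment costs + freight + insurance
CIF = 206.40 + 1637.19 + 355.61 + 127.10 + 603.40 + 637.79 = 3567.49
Import duty = 3567.49 × 7% = 249.72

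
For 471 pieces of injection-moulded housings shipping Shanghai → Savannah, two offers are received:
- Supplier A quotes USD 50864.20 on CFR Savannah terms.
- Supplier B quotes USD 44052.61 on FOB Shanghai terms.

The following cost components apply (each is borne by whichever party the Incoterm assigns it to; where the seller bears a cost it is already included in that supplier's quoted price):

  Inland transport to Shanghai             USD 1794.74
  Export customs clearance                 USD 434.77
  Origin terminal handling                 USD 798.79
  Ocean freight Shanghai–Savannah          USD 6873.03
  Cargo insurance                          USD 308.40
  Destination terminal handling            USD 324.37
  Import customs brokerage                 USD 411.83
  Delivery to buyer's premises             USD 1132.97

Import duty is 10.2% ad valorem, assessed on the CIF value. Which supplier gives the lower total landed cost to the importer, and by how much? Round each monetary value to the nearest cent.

Supplier A is cheaper by USD 67.70

Supplier A (CFR):
CIF value = CFR price + insurance = 50864.20 + 308.40 = 51172.60
Import duty = 51172.60 × 10.2% = 5219.61
Buyer bears (A): 308.40 + 324.37 + 411.83 + 1132.97 = 2177.57
Landed cost (A) = invoice 50864.20 + 2177.57 + duty 5219.61 = 58261.38
Supplier B (FOB):
CIF value = FOB price + freight + insurance = 44052.61 + 6873.03 + 308.40 = 51234.04
Import duty = 51234.04 × 10.2% = 5225.87
Buyer bears (B): 6873.03 + 308.40 + 324.37 + 411.83 + 1132.97 = 9050.60
Landed cost (B) = invoice 44052.61 + 9050.60 + duty 5225.87 = 58329.08
Difference = |58261.38 − 58329.08| = 67.70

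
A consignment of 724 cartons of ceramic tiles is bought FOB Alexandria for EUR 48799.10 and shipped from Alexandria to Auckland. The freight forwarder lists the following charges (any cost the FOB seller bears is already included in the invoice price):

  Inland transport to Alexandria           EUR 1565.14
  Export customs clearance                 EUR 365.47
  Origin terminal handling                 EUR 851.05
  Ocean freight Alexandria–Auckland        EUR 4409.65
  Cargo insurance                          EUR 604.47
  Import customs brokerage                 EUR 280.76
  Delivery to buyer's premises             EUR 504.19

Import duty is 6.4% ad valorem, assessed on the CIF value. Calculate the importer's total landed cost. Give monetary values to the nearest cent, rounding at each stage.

Total landed cost: EUR 58042.22

FOB: the seller bears costs until goods are on board at the origin port; the buyer bears freight, insurance and all costs thereafter.
Already in the invoice (seller's account under FOB): inland to port, export clearance, origin terminal — exclude.
CIF value = FOB price + freight + insurance = 48799.10 + 4409.65 + 604.47 = 53813.22
Import duty = 53813.22 × 6.4% = 3444.05
Buyer bears: freight 4409.65 + insurance 604.47 + brokerage 280.76 + delivery 504.19 + duty 3444.05 = 9243.12
Landed cost = invoice 48799.10 + 9243.12 = 58042.22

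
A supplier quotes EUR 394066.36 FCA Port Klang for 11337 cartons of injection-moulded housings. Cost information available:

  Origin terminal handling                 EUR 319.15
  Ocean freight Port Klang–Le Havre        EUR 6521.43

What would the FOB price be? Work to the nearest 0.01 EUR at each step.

Not relevant to the conversion: freight — on the buyer under both terms; not part of either seller's price.
From FCA to FOB, the seller additionally bears: origin terminal.
FOB price = 394066.36 + 319.15 = 394385.51

FOB price: EUR 394385.51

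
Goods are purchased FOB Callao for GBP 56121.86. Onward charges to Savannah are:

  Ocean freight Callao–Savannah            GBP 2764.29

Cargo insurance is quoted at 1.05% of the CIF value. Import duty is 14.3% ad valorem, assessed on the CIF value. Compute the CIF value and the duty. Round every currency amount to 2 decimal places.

CIF value: GBP 59511.02; import duty: GBP 8510.08

Let C be the CIF value. C = FOB price + freight + 1.05% × C
C − 1.05% × C = 56121.86 + 2764.29
0.9895 × C = 58886.15
C = 58886.15 / 0.9895 = 59511.02
Insurance premium = 1.05% × 59511.02 = 624.87
Import duty = 59511.02 × 14.3% = 8510.08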